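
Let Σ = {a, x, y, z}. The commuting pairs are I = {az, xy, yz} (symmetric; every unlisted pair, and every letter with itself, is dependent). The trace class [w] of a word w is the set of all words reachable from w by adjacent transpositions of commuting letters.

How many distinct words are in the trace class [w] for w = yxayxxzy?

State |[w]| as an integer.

20

drop 0:y onto floor
drop 1:x onto floor
drop 2:a onto {0:y, 1:x}
drop 3:y onto {2:a}
drop 4:x onto {2:a}
drop 5:x onto {4:x}
drop 6:z onto {5:x}
drop 7:y onto {3:y}
ground layer = {0:y, 1:x}
drop-orders for the pieces not yet dropped (sum over which currently-grounded one goes next):
  1 to go: {6} 1  {7} 1
  2 to go: {3,7} 1  {5,6} 1  {6,7} 2
  3 to go: {3,6,7} 3  {4,5,6} 1  {5,6,7} 3
  4 to go: {3,5,6,7} 6  {4,5,6,7} 4
  5 to go: {3,4,5,6,7} 10
  6 to go: {2,3,4,5,6,7} 10
  if 0:y drops first: 10 orders
  if 1:x drops first: 10 orders
heap linearizations: 20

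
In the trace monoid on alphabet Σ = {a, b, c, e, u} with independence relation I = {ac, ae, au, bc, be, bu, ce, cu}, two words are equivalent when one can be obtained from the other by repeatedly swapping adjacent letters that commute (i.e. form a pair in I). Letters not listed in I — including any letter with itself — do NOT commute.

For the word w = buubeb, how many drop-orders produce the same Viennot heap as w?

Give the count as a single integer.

piece 0:b — minimal
piece 1:u — minimal
piece 2:u rests on {1:u}
piece 3:b rests on {0:b}
piece 4:e rests on {2:u}
piece 5:b rests on {3:b}
minimal pieces: {0:b, 1:u}
ways to finish when only these pieces remain (= sum over removing one remaining piece with nothing left below it):
  1 left: {4}→1  {5}→1
  2 left: {2,4}→1  {3,5}→1  {4,5}→2
  3 left: {0,3,5}→1  {1,2,4}→1  {2,4,5}→3  {3,4,5}→3
  4 left: {0,3,4,5}→4  {1,2,4,5}→4  {2,3,4,5}→6
  placing 0:b first → 10 extensions
  placing 1:u first → 10 extensions
total linear extensions = 20

20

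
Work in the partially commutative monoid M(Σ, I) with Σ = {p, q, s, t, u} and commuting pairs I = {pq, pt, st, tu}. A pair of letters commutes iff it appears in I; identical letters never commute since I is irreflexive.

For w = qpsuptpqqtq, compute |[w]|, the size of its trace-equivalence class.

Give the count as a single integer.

#0=q has no predecessor
#1=p has no predecessor
#2=s depends on [0:q, 1:p]
#3=u depends on [2:s]
#4=p depends on [3:u]
#5=t depends on [0:q]
#6=p depends on [4:p]
#7=q depends on [3:u, 5:t]
#8=q depends on [7:q]
#9=t depends on [8:q]
#10=q depends on [9:t]
sources: [0:q, 1:p]
N(rest) = Σ N(rest − s) over sources s of rest; N(one piece) = 1:
  size 1 → [6]=1  [10]=1
  size 2 → [4,6]=1  [6,10]=2  [9,10]=1
  size 3 → [4,6,10]=3  [6,9,10]=3  [8,9,10]=1
  size 4 → [4,6,9,10]=6  [6,8,9,10]=4  [7,8,9,10]=1
  size 5 → [4,6,8,9,10]=10  [5,7,8,9,10]=1  [6,7,8,9,10]=5
  size 6 → [4,6,7,8,9,10]=15  [5,6,7,8,9,10]=6
  size 7 → [3,4,6,7,8,9,10]=15  [4,5,6,7,8,9,10]=21
  size 8 → [2,3,4,6,7,8,9,10]=15  [3,4,5,6,7,8,9,10]=36
  size 9 → [1,2,3,4,6,7,8,9,10]=15  [2,3,4,5,6,7,8,9,10]=51
  first=0(q) contributes 66
  first=1(p) contributes 51
|[w]| = 117

117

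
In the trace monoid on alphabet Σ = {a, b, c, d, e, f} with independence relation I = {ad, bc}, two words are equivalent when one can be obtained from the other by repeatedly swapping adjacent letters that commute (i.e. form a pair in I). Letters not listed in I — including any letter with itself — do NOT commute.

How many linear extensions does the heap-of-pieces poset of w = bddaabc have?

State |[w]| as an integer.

12

drop 0:b onto floor
drop 1:d onto {0:b}
drop 2:d onto {1:d}
drop 3:a onto {0:b}
drop 4:a onto {3:a}
drop 5:b onto {2:d, 4:a}
drop 6:c onto {2:d, 4:a}
ground layer = {0:b}
drop-orders for the pieces not yet dropped (sum over which currently-grounded one goes next):
  1 to go: {5} 1  {6} 1
  2 to go: {5,6} 2
  3 to go: {2,5,6} 2  {4,5,6} 2
  4 to go: {1,2,5,6} 2  {2,4,5,6} 4  {3,4,5,6} 2
  5 to go: {1,2,4,5,6} 6  {2,3,4,5,6} 6
  if 0:b drops first: 12 orders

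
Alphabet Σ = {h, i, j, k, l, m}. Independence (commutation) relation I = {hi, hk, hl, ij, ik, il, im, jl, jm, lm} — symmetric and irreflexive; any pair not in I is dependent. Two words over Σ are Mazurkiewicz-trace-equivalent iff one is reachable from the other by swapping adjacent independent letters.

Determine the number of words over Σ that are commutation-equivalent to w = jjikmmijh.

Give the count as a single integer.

0(j) covers ∅
1(j) covers 0:j
2(i) covers ∅
3(k) covers 1:j
4(m) covers 3:k
5(m) covers 4:m
6(i) covers 2:i
7(j) covers 3:k
8(h) covers 5:m, 7:j
floor of heap: 0:j, 2:i
completions by unplaced set U, small U first (add the entries for U minus each lowest piece of U):
  |U|=1: {6}:1  {8}:1
  |U|=2: {2,6}:1  {5,8}:1  {6,8}:2  {7,8}:1
  |U|=3: {2,6,8}:3  {4,5,8}:1  {5,6,8}:3  {5,7,8}:2  {6,7,8}:3
  |U|=4: {2,5,6,8}:6  {2,6,7,8}:6  {4,5,6,8}:4  {4,5,7,8}:3  {5,6,7,8}:8
  |U|=5: {2,4,5,6,8}:10  {2,5,6,7,8}:20  {3,4,5,7,8}:3  {4,5,6,7,8}:15
  |U|=6: {1,3,4,5,7,8}:3  {2,4,5,6,7,8}:45  {3,4,5,6,7,8}:18
  |U|=7: {0,1,3,4,5,7,8}:3  {1,3,4,5,6,7,8}:21  {2,3,4,5,6,7,8}:63
  start at 0(j): 84
  start at 2(i): 24
sum over floor = 108

108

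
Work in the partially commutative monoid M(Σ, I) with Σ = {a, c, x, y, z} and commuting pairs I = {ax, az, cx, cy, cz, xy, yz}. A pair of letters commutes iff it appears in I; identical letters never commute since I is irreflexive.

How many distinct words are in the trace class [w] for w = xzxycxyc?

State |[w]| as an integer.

drop 0:x onto floor
drop 1:z onto {0:x}
drop 2:x onto {1:z}
drop 3:y onto floor
drop 4:c onto floor
drop 5:x onto {2:x}
drop 6:y onto {3:y}
drop 7:c onto {4:c}
ground layer = {0:x, 3:y, 4:c}
drop-orders for the pieces not yet dropped (sum over which currently-grounded one goes next):
  1 to go: {5} 1  {6} 1  {7} 1
  2 to go: {2,5} 1  {3,6} 1  {4,7} 1  {5,6} 2  {5,7} 2  {6,7} 2
  3 to go: {1,2,5} 1  {2,5,6} 3  {2,5,7} 3  {3,5,6} 3  {3,6,7} 3  {4,5,7} 3  {4,6,7} 3  {5,6,7} 6
  4 to go: {0,1,2,5} 1  {1,2,5,6} 4  {1,2,5,7} 4  {2,3,5,6} 6  {2,4,5,7} 6  {2,5,6,7} 12  {3,4,6,7} 6  {3,5,6,7} 12  {4,5,6,7} 12
  5 to go: {0,1,2,5,6} 5  {0,1,2,5,7} 5  {1,2,3,5,6} 10  {1,2,4,5,7} 10  {1,2,5,6,7} 20  {2,3,5,6,7} 30  {2,4,5,6,7} 30  {3,4,5,6,7} 30
  6 to go: {0,1,2,3,5,6} 15  {0,1,2,4,5,7} 15  {0,1,2,5,6,7} 30  {1,2,3,5,6,7} 60  {1,2,4,5,6,7} 60  {2,3,4,5,6,7} 90
  if 0:x drops first: 210 orders
  if 3:y drops first: 105 orders
  if 4:c drops first: 105 orders
heap linearizations: 420

420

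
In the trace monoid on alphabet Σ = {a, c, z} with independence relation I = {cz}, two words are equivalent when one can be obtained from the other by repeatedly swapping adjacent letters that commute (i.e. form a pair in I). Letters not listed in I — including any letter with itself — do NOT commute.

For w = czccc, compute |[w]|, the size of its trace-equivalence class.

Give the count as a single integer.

drop 0:c onto floor
drop 1:z onto floor
drop 2:c onto {0:c}
drop 3:c onto {2:c}
drop 4:c onto {3:c}
ground layer = {0:c, 1:z}
drop-orders for the pieces not yet dropped (sum over which currently-grounded one goes next):
  1 to go: {1} 1  {4} 1
  2 to go: {1,4} 2  {3,4} 1
  3 to go: {1,3,4} 3  {2,3,4} 1
  if 0:c drops first: 4 orders
  if 1:z drops first: 1 orders
heap linearizations: 5

5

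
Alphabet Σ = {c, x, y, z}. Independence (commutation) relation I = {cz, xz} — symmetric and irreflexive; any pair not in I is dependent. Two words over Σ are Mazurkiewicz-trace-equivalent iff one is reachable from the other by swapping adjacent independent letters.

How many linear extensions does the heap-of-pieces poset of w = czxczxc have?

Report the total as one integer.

21

drop 0:c onto floor
drop 1:z onto floor
drop 2:x onto {0:c}
drop 3:c onto {2:x}
drop 4:z onto {1:z}
drop 5:x onto {3:c}
drop 6:c onto {5:x}
ground layer = {0:c, 1:z}
drop-orders for the pieces not yet dropped (sum over which currently-grounded one goes next):
  1 to go: {4} 1  {6} 1
  2 to go: {1,4} 1  {4,6} 2  {5,6} 1
  3 to go: {1,4,6} 3  {3,5,6} 1  {4,5,6} 3
  4 to go: {1,4,5,6} 6  {2,3,5,6} 1  {3,4,5,6} 4
  5 to go: {0,2,3,5,6} 1  {1,3,4,5,6} 10  {2,3,4,5,6} 5
  if 0:c drops first: 15 orders
  if 1:z drops first: 6 orders
heap linearizations: 21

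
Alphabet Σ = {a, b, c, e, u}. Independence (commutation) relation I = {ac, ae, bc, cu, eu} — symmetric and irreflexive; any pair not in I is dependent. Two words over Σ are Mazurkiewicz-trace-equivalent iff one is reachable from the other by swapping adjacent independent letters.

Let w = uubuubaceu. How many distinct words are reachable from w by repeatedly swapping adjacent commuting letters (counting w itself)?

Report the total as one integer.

piece 0:u — minimal
piece 1:u rests on {0:u}
piece 2:b rests on {1:u}
piece 3:u rests on {2:b}
piece 4:u rests on {3:u}
piece 5:b rests on {4:u}
piece 6:a rests on {5:b}
piece 7:c — minimal
piece 8:e rests on {5:b, 7:c}
piece 9:u rests on {6:a}
minimal pieces: {0:u, 7:c}
ways to finish when only these pieces remain (= sum over removing one remaining piece with nothing left below it):
  1 left: {8}→1  {9}→1
  2 left: {6,9}→1  {7,8}→1  {8,9}→2
  3 left: {6,8,9}→3  {7,8,9}→3
  4 left: {5,6,8,9}→3  {6,7,8,9}→6
  5 left: {4,5,6,8,9}→3  {5,6,7,8,9}→9
  6 left: {3,4,5,6,8,9}→3  {4,5,6,7,8,9}→12
  7 left: {2,3,4,5,6,8,9}→3  {3,4,5,6,7,8,9}→15
  8 left: {1,2,3,4,5,6,8,9}→3  {2,3,4,5,6,7,8,9}→18
  placing 0:u first → 21 extensions
  placing 7:c first → 3 extensions
total linear extensions = 24

24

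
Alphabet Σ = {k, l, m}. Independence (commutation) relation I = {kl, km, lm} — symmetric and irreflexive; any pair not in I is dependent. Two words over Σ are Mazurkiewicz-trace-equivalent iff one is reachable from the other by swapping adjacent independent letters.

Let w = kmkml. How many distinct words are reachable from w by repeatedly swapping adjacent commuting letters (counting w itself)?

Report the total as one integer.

30

drop 0:k onto floor
drop 1:m onto floor
drop 2:k onto {0:k}
drop 3:m onto {1:m}
drop 4:l onto floor
ground layer = {0:k, 1:m, 4:l}
drop-orders for the pieces not yet dropped (sum over which currently-grounded one goes next):
  1 to go: {2} 1  {3} 1  {4} 1
  2 to go: {0,2} 1  {1,3} 1  {2,3} 2  {2,4} 2  {3,4} 2
  3 to go: {0,2,3} 3  {0,2,4} 3  {1,2,3} 3  {1,3,4} 3  {2,3,4} 6
  if 0:k drops first: 12 orders
  if 1:m drops first: 12 orders
  if 4:l drops first: 6 orders
heap linearizations: 30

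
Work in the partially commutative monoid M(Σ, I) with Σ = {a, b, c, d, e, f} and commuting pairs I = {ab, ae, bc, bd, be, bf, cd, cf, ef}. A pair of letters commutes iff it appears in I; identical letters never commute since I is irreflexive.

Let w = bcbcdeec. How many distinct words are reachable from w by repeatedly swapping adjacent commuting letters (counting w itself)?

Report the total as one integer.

piece 0:b — minimal
piece 1:c — minimal
piece 2:b rests on {0:b}
piece 3:c rests on {1:c}
piece 4:d — minimal
piece 5:e rests on {3:c, 4:d}
piece 6:e rests on {5:e}
piece 7:c rests on {6:e}
minimal pieces: {0:b, 1:c, 4:d}
ways to finish when only these pieces remain (= sum over removing one remaining piece with nothing left below it):
  1 left: {2}→1  {7}→1
  2 left: {0,2}→1  {2,7}→2  {6,7}→1
  3 left: {0,2,7}→3  {2,6,7}→3  {5,6,7}→1
  4 left: {0,2,6,7}→6  {2,5,6,7}→4  {3,5,6,7}→1  {4,5,6,7}→1
  5 left: {0,2,5,6,7}→10  {1,3,5,6,7}→1  {2,3,5,6,7}→5  {2,4,5,6,7}→5  {3,4,5,6,7}→2
  6 left: {0,2,3,5,6,7}→15  {0,2,4,5,6,7}→15  {1,2,3,5,6,7}→6  {1,3,4,5,6,7}→3  {2,3,4,5,6,7}→12
  placing 0:b first → 21 extensions
  placing 1:c first → 42 extensions
  placing 4:d first → 21 extensions
total linear extensions = 84

84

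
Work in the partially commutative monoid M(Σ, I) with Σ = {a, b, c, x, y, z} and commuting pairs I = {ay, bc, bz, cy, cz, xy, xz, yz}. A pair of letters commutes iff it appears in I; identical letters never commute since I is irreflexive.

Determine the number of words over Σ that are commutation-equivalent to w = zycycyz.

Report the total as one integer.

210

piece 0:z — minimal
piece 1:y — minimal
piece 2:c — minimal
piece 3:y rests on {1:y}
piece 4:c rests on {2:c}
piece 5:y rests on {3:y}
piece 6:z rests on {0:z}
minimal pieces: {0:z, 1:y, 2:c}
ways to finish when only these pieces remain (= sum over removing one remaining piece with nothing left below it):
  1 left: {4}→1  {5}→1  {6}→1
  2 left: {0,6}→1  {2,4}→1  {3,5}→1  {4,5}→2  {4,6}→2  {5,6}→2
  3 left: {0,4,6}→3  {0,5,6}→3  {1,3,5}→1  {2,4,5}→3  {2,4,6}→3  {3,4,5}→3  {3,5,6}→3  {4,5,6}→6
  4 left: {0,2,4,6}→6  {0,3,5,6}→6  {0,4,5,6}→12  {1,3,4,5}→4  {1,3,5,6}→4  {2,3,4,5}→6  {2,4,5,6}→12  {3,4,5,6}→12
  5 left: {0,1,3,5,6}→10  {0,2,4,5,6}→30  {0,3,4,5,6}→30  {1,2,3,4,5}→10  {1,3,4,5,6}→20  {2,3,4,5,6}→30
  placing 0:z first → 60 extensions
  placing 1:y first → 90 extensions
  placing 2:c first → 60 extensions
total linear extensions = 210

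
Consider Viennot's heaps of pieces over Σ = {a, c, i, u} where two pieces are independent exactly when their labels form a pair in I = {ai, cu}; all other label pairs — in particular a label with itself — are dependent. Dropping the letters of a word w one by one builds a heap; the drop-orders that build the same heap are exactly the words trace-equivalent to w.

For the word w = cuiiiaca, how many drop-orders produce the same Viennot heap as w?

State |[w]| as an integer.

8

drop 0:c onto floor
drop 1:u onto floor
drop 2:i onto {0:c, 1:u}
drop 3:i onto {2:i}
drop 4:i onto {3:i}
drop 5:a onto {0:c, 1:u}
drop 6:c onto {4:i, 5:a}
drop 7:a onto {6:c}
ground layer = {0:c, 1:u}
drop-orders for the pieces not yet dropped (sum over which currently-grounded one goes next):
  1 to go: {7} 1
  2 to go: {6,7} 1
  3 to go: {4,6,7} 1  {5,6,7} 1
  4 to go: {3,4,6,7} 1  {4,5,6,7} 2
  5 to go: {2,3,4,6,7} 1  {3,4,5,6,7} 3
  6 to go: {2,3,4,5,6,7} 4
  if 0:c drops first: 4 orders
  if 1:u drops first: 4 orders
heap linearizations: 8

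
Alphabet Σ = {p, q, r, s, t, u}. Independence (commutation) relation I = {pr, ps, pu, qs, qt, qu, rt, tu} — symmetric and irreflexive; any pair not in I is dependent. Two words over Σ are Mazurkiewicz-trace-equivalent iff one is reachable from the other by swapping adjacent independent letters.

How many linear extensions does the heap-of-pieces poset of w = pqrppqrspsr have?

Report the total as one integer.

piece 0:p — minimal
piece 1:q rests on {0:p}
piece 2:r rests on {1:q}
piece 3:p rests on {1:q}
piece 4:p rests on {3:p}
piece 5:q rests on {2:r, 4:p}
piece 6:r rests on {5:q}
piece 7:s rests on {6:r}
piece 8:p rests on {5:q}
piece 9:s rests on {7:s}
piece 10:r rests on {9:s}
minimal pieces: {0:p}
ways to finish when only these pieces remain (= sum over removing one remaining piece with nothing left below it):
  1 left: {8}→1  {10}→1
  2 left: {8,10}→2  {9,10}→1
  3 left: {7,9,10}→1  {8,9,10}→3
  4 left: {6,7,9,10}→1  {7,8,9,10}→4
  5 left: {6,7,8,9,10}→5
  6 left: {5,6,7,8,9,10}→5
  7 left: {2,5,6,7,8,9,10}→5  {4,5,6,7,8,9,10}→5
  8 left: {2,4,5,6,7,8,9,10}→10  {3,4,5,6,7,8,9,10}→5
  9 left: {2,3,4,5,6,7,8,9,10}→15
  placing 0:p first → 15 extensions

15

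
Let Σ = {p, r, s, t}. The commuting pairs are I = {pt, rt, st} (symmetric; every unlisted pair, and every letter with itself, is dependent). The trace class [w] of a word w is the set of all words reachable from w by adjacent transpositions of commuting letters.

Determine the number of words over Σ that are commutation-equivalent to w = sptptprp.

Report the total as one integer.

drop 0:s onto floor
drop 1:p onto {0:s}
drop 2:t onto floor
drop 3:p onto {1:p}
drop 4:t onto {2:t}
drop 5:p onto {3:p}
drop 6:r onto {5:p}
drop 7:p onto {6:r}
ground layer = {0:s, 2:t}
drop-orders for the pieces not yet dropped (sum over which currently-grounded one goes next):
  1 to go: {4} 1  {7} 1
  2 to go: {2,4} 1  {4,7} 2  {6,7} 1
  3 to go: {2,4,7} 3  {4,6,7} 3  {5,6,7} 1
  4 to go: {2,4,6,7} 6  {3,5,6,7} 1  {4,5,6,7} 4
  5 to go: {1,3,5,6,7} 1  {2,4,5,6,7} 10  {3,4,5,6,7} 5
  6 to go: {0,1,3,5,6,7} 1  {1,3,4,5,6,7} 6  {2,3,4,5,6,7} 15
  if 0:s drops first: 21 orders
  if 2:t drops first: 7 orders
heap linearizations: 28

28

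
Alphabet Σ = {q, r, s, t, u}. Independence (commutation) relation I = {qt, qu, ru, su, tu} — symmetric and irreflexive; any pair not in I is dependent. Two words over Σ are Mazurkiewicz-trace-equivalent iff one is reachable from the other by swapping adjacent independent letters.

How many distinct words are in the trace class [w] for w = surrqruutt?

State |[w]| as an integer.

#0=s has no predecessor
#1=u has no predecessor
#2=r depends on [0:s]
#3=r depends on [2:r]
#4=q depends on [3:r]
#5=r depends on [4:q]
#6=u depends on [1:u]
#7=u depends on [6:u]
#8=t depends on [5:r]
#9=t depends on [8:t]
sources: [0:s, 1:u]
N(rest) = Σ N(rest − s) over sources s of rest; N(one piece) = 1:
  size 1 → [7]=1  [9]=1
  size 2 → [6,7]=1  [7,9]=2  [8,9]=1
  size 3 → [1,6,7]=1  [5,8,9]=1  [6,7,9]=3  [7,8,9]=3
  size 4 → [1,6,7,9]=4  [4,5,8,9]=1  [5,7,8,9]=4  [6,7,8,9]=6
  size 5 → [1,6,7,8,9]=10  [3,4,5,8,9]=1  [4,5,7,8,9]=5  [5,6,7,8,9]=10
  size 6 → [1,5,6,7,8,9]=20  [2,3,4,5,8,9]=1  [3,4,5,7,8,9]=6  [4,5,6,7,8,9]=15
  size 7 → [0,2,3,4,5,8,9]=1  [1,4,5,6,7,8,9]=35  [2,3,4,5,7,8,9]=7  [3,4,5,6,7,8,9]=21
  size 8 → [0,2,3,4,5,7,8,9]=8  [1,3,4,5,6,7,8,9]=56  [2,3,4,5,6,7,8,9]=28
  first=0(s) contributes 84
  first=1(u) contributes 36
|[w]| = 120

120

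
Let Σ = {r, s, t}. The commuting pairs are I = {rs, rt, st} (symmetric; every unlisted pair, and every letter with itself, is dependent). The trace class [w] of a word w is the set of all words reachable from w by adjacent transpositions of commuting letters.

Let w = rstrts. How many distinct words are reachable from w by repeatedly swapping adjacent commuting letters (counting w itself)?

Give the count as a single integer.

#0=r has no predecessor
#1=s has no predecessor
#2=t has no predecessor
#3=r depends on [0:r]
#4=t depends on [2:t]
#5=s depends on [1:s]
sources: [0:r, 1:s, 2:t]
N(rest) = Σ N(rest − s) over sources s of rest; N(one piece) = 1:
  size 1 → [3]=1  [4]=1  [5]=1
  size 2 → [0,3]=1  [1,5]=1  [2,4]=1  [3,4]=2  [3,5]=2  [4,5]=2
  size 3 → [0,3,4]=3  [0,3,5]=3  [1,3,5]=3  [1,4,5]=3  [2,3,4]=3  [2,4,5]=3  [3,4,5]=6
  size 4 → [0,1,3,5]=6  [0,2,3,4]=6  [0,3,4,5]=12  [1,2,4,5]=6  [1,3,4,5]=12  [2,3,4,5]=12
  first=0(r) contributes 30
  first=1(s) contributes 30
  first=2(t) contributes 30
|[w]| = 90

90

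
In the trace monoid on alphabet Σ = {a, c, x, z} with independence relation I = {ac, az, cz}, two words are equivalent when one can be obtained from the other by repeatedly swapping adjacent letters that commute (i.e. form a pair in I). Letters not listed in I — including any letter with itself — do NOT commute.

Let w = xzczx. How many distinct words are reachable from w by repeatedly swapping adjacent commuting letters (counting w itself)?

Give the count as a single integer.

3

piece 0:x — minimal
piece 1:z rests on {0:x}
piece 2:c rests on {0:x}
piece 3:z rests on {1:z}
piece 4:x rests on {2:c, 3:z}
minimal pieces: {0:x}
ways to finish when only these pieces remain (= sum over removing one remaining piece with nothing left below it):
  1 left: {4}→1
  2 left: {2,4}→1  {3,4}→1
  3 left: {1,3,4}→1  {2,3,4}→2
  placing 0:x first → 3 extensions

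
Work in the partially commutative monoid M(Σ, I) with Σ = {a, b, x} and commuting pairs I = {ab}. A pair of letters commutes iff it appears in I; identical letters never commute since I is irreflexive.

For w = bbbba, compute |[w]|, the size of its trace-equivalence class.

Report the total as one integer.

piece 0:b — minimal
piece 1:b rests on {0:b}
piece 2:b rests on {1:b}
piece 3:b rests on {2:b}
piece 4:a — minimal
minimal pieces: {0:b, 4:a}
ways to finish when only these pieces remain (= sum over removing one remaining piece with nothing left below it):
  1 left: {3}→1  {4}→1
  2 left: {2,3}→1  {3,4}→2
  3 left: {1,2,3}→1  {2,3,4}→3
  placing 0:b first → 4 extensions
  placing 4:a first → 1 extensions
total linear extensions = 5

5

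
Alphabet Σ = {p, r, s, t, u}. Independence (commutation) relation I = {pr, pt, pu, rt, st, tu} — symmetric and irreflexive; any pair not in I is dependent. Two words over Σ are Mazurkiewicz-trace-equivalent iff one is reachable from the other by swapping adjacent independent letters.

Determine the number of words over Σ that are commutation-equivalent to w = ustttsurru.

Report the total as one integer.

120

#0=u has no predecessor
#1=s depends on [0:u]
#2=t has no predecessor
#3=t depends on [2:t]
#4=t depends on [3:t]
#5=s depends on [1:s]
#6=u depends on [5:s]
#7=r depends on [6:u]
#8=r depends on [7:r]
#9=u depends on [8:r]
sources: [0:u, 2:t]
N(rest) = Σ N(rest − s) over sources s of rest; N(one piece) = 1:
  size 1 → [4]=1  [9]=1
  size 2 → [3,4]=1  [4,9]=2  [8,9]=1
  size 3 → [2,3,4]=1  [3,4,9]=3  [4,8,9]=3  [7,8,9]=1
  size 4 → [2,3,4,9]=4  [3,4,8,9]=6  [4,7,8,9]=4  [6,7,8,9]=1
  size 5 → [2,3,4,8,9]=10  [3,4,7,8,9]=10  [4,6,7,8,9]=5  [5,6,7,8,9]=1
  size 6 → [1,5,6,7,8,9]=1  [2,3,4,7,8,9]=20  [3,4,6,7,8,9]=15  [4,5,6,7,8,9]=6
  size 7 → [0,1,5,6,7,8,9]=1  [1,4,5,6,7,8,9]=7  [2,3,4,6,7,8,9]=35  [3,4,5,6,7,8,9]=21
  size 8 → [0,1,4,5,6,7,8,9]=8  [1,3,4,5,6,7,8,9]=28  [2,3,4,5,6,7,8,9]=56
  first=0(u) contributes 84
  first=2(t) contributes 36
|[w]| = 120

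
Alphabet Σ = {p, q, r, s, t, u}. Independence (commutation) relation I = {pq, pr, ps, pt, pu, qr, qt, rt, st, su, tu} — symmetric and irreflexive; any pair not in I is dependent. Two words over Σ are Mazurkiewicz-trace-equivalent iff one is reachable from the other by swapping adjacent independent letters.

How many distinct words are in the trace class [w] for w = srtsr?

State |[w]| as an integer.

drop 0:s onto floor
drop 1:r onto {0:s}
drop 2:t onto floor
drop 3:s onto {1:r}
drop 4:r onto {3:s}
ground layer = {0:s, 2:t}
drop-orders for the pieces not yet dropped (sum over which currently-grounded one goes next):
  1 to go: {2} 1  {4} 1
  2 to go: {2,4} 2  {3,4} 1
  3 to go: {1,3,4} 1  {2,3,4} 3
  if 0:s drops first: 4 orders
  if 2:t drops first: 1 orders
heap linearizations: 5

5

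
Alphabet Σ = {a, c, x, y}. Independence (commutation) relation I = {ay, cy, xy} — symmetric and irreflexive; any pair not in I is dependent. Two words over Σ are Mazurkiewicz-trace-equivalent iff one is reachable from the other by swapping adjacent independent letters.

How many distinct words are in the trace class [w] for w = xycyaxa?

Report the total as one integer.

0(x) covers ∅
1(y) covers ∅
2(c) covers 0:x
3(y) covers 1:y
4(a) covers 2:c
5(x) covers 4:a
6(a) covers 5:x
floor of heap: 0:x, 1:y
completions by unplaced set U, small U first (add the entries for U minus each lowest piece of U):
  |U|=1: {3}:1  {6}:1
  |U|=2: {1,3}:1  {3,6}:2  {5,6}:1
  |U|=3: {1,3,6}:3  {3,5,6}:3  {4,5,6}:1
  |U|=4: {1,3,5,6}:6  {2,4,5,6}:1  {3,4,5,6}:4
  |U|=5: {0,2,4,5,6}:1  {1,3,4,5,6}:10  {2,3,4,5,6}:5
  start at 0(x): 15
  start at 1(y): 6
sum over floor = 21

21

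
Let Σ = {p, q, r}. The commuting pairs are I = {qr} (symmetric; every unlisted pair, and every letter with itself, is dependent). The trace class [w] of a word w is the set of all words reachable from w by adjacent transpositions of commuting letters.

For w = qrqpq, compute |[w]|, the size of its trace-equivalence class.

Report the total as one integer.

#0=q has no predecessor
#1=r has no predecessor
#2=q depends on [0:q]
#3=p depends on [1:r, 2:q]
#4=q depends on [3:p]
sources: [0:q, 1:r]
N(rest) = Σ N(rest − s) over sources s of rest; N(one piece) = 1:
  size 1 → [4]=1
  size 2 → [3,4]=1
  size 3 → [1,3,4]=1  [2,3,4]=1
  first=0(q) contributes 2
  first=1(r) contributes 1
|[w]| = 3

3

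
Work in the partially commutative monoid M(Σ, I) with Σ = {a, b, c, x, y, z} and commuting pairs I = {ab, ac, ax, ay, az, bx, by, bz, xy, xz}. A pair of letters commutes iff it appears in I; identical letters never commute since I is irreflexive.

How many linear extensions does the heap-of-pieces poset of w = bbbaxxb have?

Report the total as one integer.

0(b) covers ∅
1(b) covers 0:b
2(b) covers 1:b
3(a) covers ∅
4(x) covers ∅
5(x) covers 4:x
6(b) covers 2:b
floor of heap: 0:b, 3:a, 4:x
completions by unplaced set U, small U first (add the entries for U minus each lowest piece of U):
  |U|=1: {3}:1  {5}:1  {6}:1
  |U|=2: {2,6}:1  {3,5}:2  {3,6}:2  {4,5}:1  {5,6}:2
  |U|=3: {1,2,6}:1  {2,3,6}:3  {2,5,6}:3  {3,4,5}:3  {3,5,6}:6  {4,5,6}:3
  |U|=4: {0,1,2,6}:1  {1,2,3,6}:4  {1,2,5,6}:4  {2,3,5,6}:12  {2,4,5,6}:6  {3,4,5,6}:12
  |U|=5: {0,1,2,3,6}:5  {0,1,2,5,6}:5  {1,2,3,5,6}:20  {1,2,4,5,6}:10  {2,3,4,5,6}:30
  start at 0(b): 60
  start at 3(a): 15
  start at 4(x): 30
sum over floor = 105

105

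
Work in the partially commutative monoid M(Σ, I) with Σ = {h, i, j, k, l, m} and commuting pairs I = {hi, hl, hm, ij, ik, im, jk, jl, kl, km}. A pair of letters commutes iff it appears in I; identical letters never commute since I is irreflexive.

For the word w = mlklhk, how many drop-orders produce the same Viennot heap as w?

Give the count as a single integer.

0(m) covers ∅
1(l) covers 0:m
2(k) covers ∅
3(l) covers 1:l
4(h) covers 2:k
5(k) covers 4:h
floor of heap: 0:m, 2:k
completions by unplaced set U, small U first (add the entries for U minus each lowest piece of U):
  |U|=1: {3}:1  {5}:1
  |U|=2: {1,3}:1  {3,5}:2  {4,5}:1
  |U|=3: {0,1,3}:1  {1,3,5}:3  {2,4,5}:1  {3,4,5}:3
  |U|=4: {0,1,3,5}:4  {1,3,4,5}:6  {2,3,4,5}:4
  start at 0(m): 10
  start at 2(k): 10
sum over floor = 20

20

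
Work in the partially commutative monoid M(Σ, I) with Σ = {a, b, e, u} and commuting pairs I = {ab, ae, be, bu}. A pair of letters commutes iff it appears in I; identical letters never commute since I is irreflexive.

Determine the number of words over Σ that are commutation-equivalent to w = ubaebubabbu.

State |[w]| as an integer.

924

#0=u has no predecessor
#1=b has no predecessor
#2=a depends on [0:u]
#3=e depends on [0:u]
#4=b depends on [1:b]
#5=u depends on [2:a, 3:e]
#6=b depends on [4:b]
#7=a depends on [5:u]
#8=b depends on [6:b]
#9=b depends on [8:b]
#10=u depends on [7:a]
sources: [0:u, 1:b]
N(rest) = Σ N(rest − s) over sources s of rest; N(one piece) = 1:
  size 1 → [9]=1  [10]=1
  size 2 → [7,10]=1  [8,9]=1  [9,10]=2
  size 3 → [5,7,10]=1  [6,8,9]=1  [7,9,10]=3  [8,9,10]=3
  size 4 → [2,5,7,10]=1  [3,5,7,10]=1  [4,6,8,9]=1  [5,7,9,10]=4  [6,8,9,10]=4  [7,8,9,10]=6
  size 5 → [1,4,6,8,9]=1  [2,3,5,7,10]=2  [2,5,7,9,10]=5  [3,5,7,9,10]=5  [4,6,8,9,10]=5  [5,7,8,9,10]=10  [6,7,8,9,10]=10
  size 6 → [0,2,3,5,7,10]=2  [1,4,6,8,9,10]=6  [2,3,5,7,9,10]=12  [2,5,7,8,9,10]=15  [3,5,7,8,9,10]=15  [4,6,7,8,9,10]=15  [5,6,7,8,9,10]=20
  size 7 → [0,2,3,5,7,9,10]=14  [1,4,6,7,8,9,10]=21  [2,3,5,7,8,9,10]=42  [2,5,6,7,8,9,10]=35  [3,5,6,7,8,9,10]=35  [4,5,6,7,8,9,10]=35
  size 8 → [0,2,3,5,7,8,9,10]=56  [1,4,5,6,7,8,9,10]=56  [2,3,5,6,7,8,9,10]=112  [2,4,5,6,7,8,9,10]=70  [3,4,5,6,7,8,9,10]=70
  size 9 → [0,2,3,5,6,7,8,9,10]=168  [1,2,4,5,6,7,8,9,10]=126  [1,3,4,5,6,7,8,9,10]=126  [2,3,4,5,6,7,8,9,10]=252
  first=0(u) contributes 504
  first=1(b) contributes 420
|[w]| = 924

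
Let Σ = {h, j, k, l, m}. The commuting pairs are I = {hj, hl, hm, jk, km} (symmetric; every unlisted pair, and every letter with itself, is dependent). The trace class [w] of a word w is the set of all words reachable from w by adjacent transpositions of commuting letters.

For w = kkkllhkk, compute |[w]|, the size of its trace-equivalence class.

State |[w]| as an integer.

3

piece 0:k — minimal
piece 1:k rests on {0:k}
piece 2:k rests on {1:k}
piece 3:l rests on {2:k}
piece 4:l rests on {3:l}
piece 5:h rests on {2:k}
piece 6:k rests on {4:l, 5:h}
piece 7:k rests on {6:k}
minimal pieces: {0:k}
ways to finish when only these pieces remain (= sum over removing one remaining piece with nothing left below it):
  1 left: {7}→1
  2 left: {6,7}→1
  3 left: {4,6,7}→1  {5,6,7}→1
  4 left: {3,4,6,7}→1  {4,5,6,7}→2
  5 left: {3,4,5,6,7}→3
  6 left: {2,3,4,5,6,7}→3
  placing 0:k first → 3 extensions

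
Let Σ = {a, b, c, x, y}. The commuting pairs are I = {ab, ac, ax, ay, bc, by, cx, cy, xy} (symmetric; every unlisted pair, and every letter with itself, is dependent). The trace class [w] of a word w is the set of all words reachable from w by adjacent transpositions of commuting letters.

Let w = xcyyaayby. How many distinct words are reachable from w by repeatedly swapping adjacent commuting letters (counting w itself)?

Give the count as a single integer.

3780

0(x) covers ∅
1(c) covers ∅
2(y) covers ∅
3(y) covers 2:y
4(a) covers ∅
5(a) covers 4:a
6(y) covers 3:y
7(b) covers 0:x
8(y) covers 6:y
floor of heap: 0:x, 1:c, 2:y, 4:a
completions by unplaced set U, small U first (add the entries for U minus each lowest piece of U):
  |U|=1: {1}:1  {5}:1  {7}:1  {8}:1
  |U|=2: {0,7}:1  {1,5}:2  {1,7}:2  {1,8}:2  {4,5}:1  {5,7}:2  {5,8}:2  {6,8}:1  {7,8}:2
  |U|=3: {0,1,7}:3  {0,5,7}:3  {0,7,8}:3  {1,4,5}:3  {1,5,7}:6  {1,5,8}:6  {1,6,8}:3  {1,7,8}:6  {3,6,8}:1  {4,5,7}:3  {4,5,8}:3  {5,6,8}:3  {5,7,8}:6  {6,7,8}:3
  |U|=4: {0,1,5,7}:12  {0,1,7,8}:12  {0,4,5,7}:6  {0,5,7,8}:12  {0,6,7,8}:6  {1,3,6,8}:4  {1,4,5,7}:12  {1,4,5,8}:12  {1,5,6,8}:12  {1,5,7,8}:24  {1,6,7,8}:12  {2,3,6,8}:1  {3,5,6,8}:4  {3,6,7,8}:4  {4,5,6,8}:6  {4,5,7,8}:12  {5,6,7,8}:12
  |U|=5: {0,1,4,5,7}:30  {0,1,5,7,8}:60  {0,1,6,7,8}:30  {0,3,6,7,8}:10  {0,4,5,7,8}:30  {0,5,6,7,8}:30  {1,2,3,6,8}:5  {1,3,5,6,8}:20  {1,3,6,7,8}:20  {1,4,5,6,8}:30  {1,4,5,7,8}:60  {1,5,6,7,8}:60  {2,3,5,6,8}:5  {2,3,6,7,8}:5  {3,4,5,6,8}:10  {3,5,6,7,8}:20  {4,5,6,7,8}:30
  |U|=6: {0,1,3,6,7,8}:60  {0,1,4,5,7,8}:180  {0,1,5,6,7,8}:180  {0,2,3,6,7,8}:15  {0,3,5,6,7,8}:60  {0,4,5,6,7,8}:90  {1,2,3,5,6,8}:30  {1,2,3,6,7,8}:30  {1,3,4,5,6,8}:60  {1,3,5,6,7,8}:120  {1,4,5,6,7,8}:180  {2,3,4,5,6,8}:15  {2,3,5,6,7,8}:30  {3,4,5,6,7,8}:60
  |U|=7: {0,1,2,3,6,7,8}:105  {0,1,3,5,6,7,8}:420  {0,1,4,5,6,7,8}:630  {0,2,3,5,6,7,8}:105  {0,3,4,5,6,7,8}:210  {1,2,3,4,5,6,8}:105  {1,2,3,5,6,7,8}:210  {1,3,4,5,6,7,8}:420  {2,3,4,5,6,7,8}:105
  start at 0(x): 840
  start at 1(c): 420
  start at 2(y): 1680
  start at 4(a): 840
sum over floor = 3780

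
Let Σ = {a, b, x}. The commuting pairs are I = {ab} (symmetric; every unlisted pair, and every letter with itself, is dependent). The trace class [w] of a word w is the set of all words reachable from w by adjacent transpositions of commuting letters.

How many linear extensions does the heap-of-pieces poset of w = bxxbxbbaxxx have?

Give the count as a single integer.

#0=b has no predecessor
#1=x depends on [0:b]
#2=x depends on [1:x]
#3=b depends on [2:x]
#4=x depends on [3:b]
#5=b depends on [4:x]
#6=b depends on [5:b]
#7=a depends on [4:x]
#8=x depends on [6:b, 7:a]
#9=x depends on [8:x]
#10=x depends on [9:x]
sources: [0:b]
N(rest) = Σ N(rest − s) over sources s of rest; N(one piece) = 1:
  size 1 → [10]=1
  size 2 → [9,10]=1
  size 3 → [8,9,10]=1
  size 4 → [6,8,9,10]=1  [7,8,9,10]=1
  size 5 → [5,6,8,9,10]=1  [6,7,8,9,10]=2
  size 6 → [5,6,7,8,9,10]=3
  size 7 → [4,5,6,7,8,9,10]=3
  size 8 → [3,4,5,6,7,8,9,10]=3
  size 9 → [2,3,4,5,6,7,8,9,10]=3
  first=0(b) contributes 3

3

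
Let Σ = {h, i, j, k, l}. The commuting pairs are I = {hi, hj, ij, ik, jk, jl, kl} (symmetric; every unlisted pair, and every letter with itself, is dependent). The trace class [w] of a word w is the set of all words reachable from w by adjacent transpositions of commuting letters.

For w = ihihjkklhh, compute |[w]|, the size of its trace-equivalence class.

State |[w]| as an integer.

310

piece 0:i — minimal
piece 1:h — minimal
piece 2:i rests on {0:i}
piece 3:h rests on {1:h}
piece 4:j — minimal
piece 5:k rests on {3:h}
piece 6:k rests on {5:k}
piece 7:l rests on {2:i, 3:h}
piece 8:h rests on {6:k, 7:l}
piece 9:h rests on {8:h}
minimal pieces: {0:i, 1:h, 4:j}
ways to finish when only these pieces remain (= sum over removing one remaining piece with nothing left below it):
  1 left: {4}→1  {9}→1
  2 left: {4,9}→2  {8,9}→1
  3 left: {4,8,9}→3  {6,8,9}→1  {7,8,9}→1
  4 left: {2,7,8,9}→1  {4,6,8,9}→4  {4,7,8,9}→4  {5,6,8,9}→1  {6,7,8,9}→2
  5 left: {0,2,7,8,9}→1  {2,4,7,8,9}→5  {2,6,7,8,9}→3  {4,5,6,8,9}→5  {4,6,7,8,9}→10  {5,6,7,8,9}→3
  6 left: {0,2,4,7,8,9}→6  {0,2,6,7,8,9}→4  {2,4,6,7,8,9}→18  {2,5,6,7,8,9}→6  {3,5,6,7,8,9}→3  {4,5,6,7,8,9}→18
  7 left: {0,2,4,6,7,8,9}→28  {0,2,5,6,7,8,9}→10  {1,3,5,6,7,8,9}→3  {2,3,5,6,7,8,9}→9  {2,4,5,6,7,8,9}→42  {3,4,5,6,7,8,9}→21
  8 left: {0,2,3,5,6,7,8,9}→19  {0,2,4,5,6,7,8,9}→80  {1,2,3,5,6,7,8,9}→12  {1,3,4,5,6,7,8,9}→24  {2,3,4,5,6,7,8,9}→72
  placing 0:i first → 108 extensions
  placing 1:h first → 171 extensions
  placing 4:j first → 31 extensions
total linear extensions = 310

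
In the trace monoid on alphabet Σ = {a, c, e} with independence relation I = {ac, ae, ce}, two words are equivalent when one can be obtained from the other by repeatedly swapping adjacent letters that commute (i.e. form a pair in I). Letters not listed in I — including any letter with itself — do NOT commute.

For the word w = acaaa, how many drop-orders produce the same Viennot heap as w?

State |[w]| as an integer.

5

drop 0:a onto floor
drop 1:c onto floor
drop 2:a onto {0:a}
drop 3:a onto {2:a}
drop 4:a onto {3:a}
ground layer = {0:a, 1:c}
drop-orders for the pieces not yet dropped (sum over which currently-grounded one goes next):
  1 to go: {1} 1  {4} 1
  2 to go: {1,4} 2  {3,4} 1
  3 to go: {1,3,4} 3  {2,3,4} 1
  if 0:a drops first: 4 orders
  if 1:c drops first: 1 orders
heap linearizations: 5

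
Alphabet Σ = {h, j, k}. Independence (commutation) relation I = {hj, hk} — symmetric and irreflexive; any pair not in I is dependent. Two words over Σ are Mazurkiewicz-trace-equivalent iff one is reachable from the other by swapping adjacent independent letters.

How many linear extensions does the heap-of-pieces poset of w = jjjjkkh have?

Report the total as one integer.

#0=j has no predecessor
#1=j depends on [0:j]
#2=j depends on [1:j]
#3=j depends on [2:j]
#4=k depends on [3:j]
#5=k depends on [4:k]
#6=h has no predecessor
sources: [0:j, 6:h]
N(rest) = Σ N(rest − s) over sources s of rest; N(one piece) = 1:
  size 1 → [5]=1  [6]=1
  size 2 → [4,5]=1  [5,6]=2
  size 3 → [3,4,5]=1  [4,5,6]=3
  size 4 → [2,3,4,5]=1  [3,4,5,6]=4
  size 5 → [1,2,3,4,5]=1  [2,3,4,5,6]=5
  first=0(j) contributes 6
  first=6(h) contributes 1
|[w]| = 7

7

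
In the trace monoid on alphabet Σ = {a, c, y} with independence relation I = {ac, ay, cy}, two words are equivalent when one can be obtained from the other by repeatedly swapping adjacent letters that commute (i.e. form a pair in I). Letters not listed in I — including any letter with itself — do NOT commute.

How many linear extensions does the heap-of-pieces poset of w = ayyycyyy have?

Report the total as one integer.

56

0(a) covers ∅
1(y) covers ∅
2(y) covers 1:y
3(y) covers 2:y
4(c) covers ∅
5(y) covers 3:y
6(y) covers 5:y
7(y) covers 6:y
floor of heap: 0:a, 1:y, 4:c
completions by unplaced set U, small U first (add the entries for U minus each lowest piece of U):
  |U|=1: {0}:1  {4}:1  {7}:1
  |U|=2: {0,4}:2  {0,7}:2  {4,7}:2  {6,7}:1
  |U|=3: {0,4,7}:6  {0,6,7}:3  {4,6,7}:3  {5,6,7}:1
  |U|=4: {0,4,6,7}:12  {0,5,6,7}:4  {3,5,6,7}:1  {4,5,6,7}:4
  |U|=5: {0,3,5,6,7}:5  {0,4,5,6,7}:20  {2,3,5,6,7}:1  {3,4,5,6,7}:5
  |U|=6: {0,2,3,5,6,7}:6  {0,3,4,5,6,7}:30  {1,2,3,5,6,7}:1  {2,3,4,5,6,7}:6
  start at 0(a): 7
  start at 1(y): 42
  start at 4(c): 7
sum over floor = 56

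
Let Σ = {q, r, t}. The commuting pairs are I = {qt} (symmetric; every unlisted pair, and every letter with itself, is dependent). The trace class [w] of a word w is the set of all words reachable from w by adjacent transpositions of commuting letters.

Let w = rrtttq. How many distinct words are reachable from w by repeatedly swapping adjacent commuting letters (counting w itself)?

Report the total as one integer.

4

0(r) covers ∅
1(r) covers 0:r
2(t) covers 1:r
3(t) covers 2:t
4(t) covers 3:t
5(q) covers 1:r
floor of heap: 0:r
completions by unplaced set U, small U first (add the entries for U minus each lowest piece of U):
  |U|=1: {4}:1  {5}:1
  |U|=2: {3,4}:1  {4,5}:2
  |U|=3: {2,3,4}:1  {3,4,5}:3
  |U|=4: {2,3,4,5}:4
  start at 0(r): 4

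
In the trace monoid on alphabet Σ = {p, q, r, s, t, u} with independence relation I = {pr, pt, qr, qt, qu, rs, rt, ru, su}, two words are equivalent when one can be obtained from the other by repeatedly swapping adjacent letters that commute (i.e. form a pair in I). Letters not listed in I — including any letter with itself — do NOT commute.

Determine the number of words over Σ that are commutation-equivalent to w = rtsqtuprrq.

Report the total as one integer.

#0=r has no predecessor
#1=t has no predecessor
#2=s depends on [1:t]
#3=q depends on [2:s]
#4=t depends on [2:s]
#5=u depends on [4:t]
#6=p depends on [3:q, 5:u]
#7=r depends on [0:r]
#8=r depends on [7:r]
#9=q depends on [6:p]
sources: [0:r, 1:t]
N(rest) = Σ N(rest − s) over sources s of rest; N(one piece) = 1:
  size 1 → [8]=1  [9]=1
  size 2 → [6,9]=1  [7,8]=1  [8,9]=2
  size 3 → [0,7,8]=1  [3,6,9]=1  [5,6,9]=1  [6,8,9]=3  [7,8,9]=3
  size 4 → [0,7,8,9]=4  [3,5,6,9]=2  [3,6,8,9]=4  [4,5,6,9]=1  [5,6,8,9]=4  [6,7,8,9]=6
  size 5 → [0,6,7,8,9]=10  [3,4,5,6,9]=3  [3,5,6,8,9]=10  [3,6,7,8,9]=10  [4,5,6,8,9]=5  [5,6,7,8,9]=10
  size 6 → [0,3,6,7,8,9]=20  [0,5,6,7,8,9]=20  [2,3,4,5,6,9]=3  [3,4,5,6,8,9]=18  [3,5,6,7,8,9]=30  [4,5,6,7,8,9]=15
  size 7 → [0,3,5,6,7,8,9]=70  [0,4,5,6,7,8,9]=35  [1,2,3,4,5,6,9]=3  [2,3,4,5,6,8,9]=21  [3,4,5,6,7,8,9]=63
  size 8 → [0,3,4,5,6,7,8,9]=168  [1,2,3,4,5,6,8,9]=24  [2,3,4,5,6,7,8,9]=84
  first=0(r) contributes 108
  first=1(t) contributes 252
|[w]| = 360

360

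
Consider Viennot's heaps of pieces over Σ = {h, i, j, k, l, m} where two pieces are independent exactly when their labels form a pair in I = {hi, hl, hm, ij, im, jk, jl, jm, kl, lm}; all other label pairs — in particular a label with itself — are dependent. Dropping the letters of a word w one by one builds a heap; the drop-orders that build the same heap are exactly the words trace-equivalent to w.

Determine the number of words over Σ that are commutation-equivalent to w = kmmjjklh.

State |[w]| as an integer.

120

piece 0:k — minimal
piece 1:m rests on {0:k}
piece 2:m rests on {1:m}
piece 3:j — minimal
piece 4:j rests on {3:j}
piece 5:k rests on {2:m}
piece 6:l — minimal
piece 7:h rests on {4:j, 5:k}
minimal pieces: {0:k, 3:j, 6:l}
ways to finish when only these pieces remain (= sum over removing one remaining piece with nothing left below it):
  1 left: {6}→1  {7}→1
  2 left: {4,7}→1  {5,7}→1  {6,7}→2
  3 left: {2,5,7}→1  {3,4,7}→1  {4,5,7}→2  {4,6,7}→3  {5,6,7}→3
  4 left: {1,2,5,7}→1  {2,4,5,7}→3  {2,5,6,7}→4  {3,4,5,7}→3  {3,4,6,7}→4  {4,5,6,7}→8
  5 left: {0,1,2,5,7}→1  {1,2,4,5,7}→4  {1,2,5,6,7}→5  {2,3,4,5,7}→6  {2,4,5,6,7}→15  {3,4,5,6,7}→15
  6 left: {0,1,2,4,5,7}→5  {0,1,2,5,6,7}→6  {1,2,3,4,5,7}→10  {1,2,4,5,6,7}→24  {2,3,4,5,6,7}→36
  placing 0:k first → 70 extensions
  placing 3:j first → 35 extensions
  placing 6:l first → 15 extensions
total linear extensions = 120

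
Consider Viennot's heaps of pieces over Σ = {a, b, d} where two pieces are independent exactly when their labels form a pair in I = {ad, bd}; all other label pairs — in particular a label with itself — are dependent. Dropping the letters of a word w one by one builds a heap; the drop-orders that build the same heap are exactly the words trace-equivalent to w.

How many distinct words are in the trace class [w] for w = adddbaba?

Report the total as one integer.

piece 0:a — minimal
piece 1:d — minimal
piece 2:d rests on {1:d}
piece 3:d rests on {2:d}
piece 4:b rests on {0:a}
piece 5:a rests on {4:b}
piece 6:b rests on {5:a}
piece 7:a rests on {6:b}
minimal pieces: {0:a, 1:d}
ways to finish when only these pieces remain (= sum over removing one remaining piece with nothing left below it):
  1 left: {3}→1  {7}→1
  2 left: {2,3}→1  {3,7}→2  {6,7}→1
  3 left: {1,2,3}→1  {2,3,7}→3  {3,6,7}→3  {5,6,7}→1
  4 left: {1,2,3,7}→4  {2,3,6,7}→6  {3,5,6,7}→4  {4,5,6,7}→1
  5 left: {0,4,5,6,7}→1  {1,2,3,6,7}→10  {2,3,5,6,7}→10  {3,4,5,6,7}→5
  6 left: {0,3,4,5,6,7}→6  {1,2,3,5,6,7}→20  {2,3,4,5,6,7}→15
  placing 0:a first → 35 extensions
  placing 1:d first → 21 extensions
total linear extensions = 56

56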